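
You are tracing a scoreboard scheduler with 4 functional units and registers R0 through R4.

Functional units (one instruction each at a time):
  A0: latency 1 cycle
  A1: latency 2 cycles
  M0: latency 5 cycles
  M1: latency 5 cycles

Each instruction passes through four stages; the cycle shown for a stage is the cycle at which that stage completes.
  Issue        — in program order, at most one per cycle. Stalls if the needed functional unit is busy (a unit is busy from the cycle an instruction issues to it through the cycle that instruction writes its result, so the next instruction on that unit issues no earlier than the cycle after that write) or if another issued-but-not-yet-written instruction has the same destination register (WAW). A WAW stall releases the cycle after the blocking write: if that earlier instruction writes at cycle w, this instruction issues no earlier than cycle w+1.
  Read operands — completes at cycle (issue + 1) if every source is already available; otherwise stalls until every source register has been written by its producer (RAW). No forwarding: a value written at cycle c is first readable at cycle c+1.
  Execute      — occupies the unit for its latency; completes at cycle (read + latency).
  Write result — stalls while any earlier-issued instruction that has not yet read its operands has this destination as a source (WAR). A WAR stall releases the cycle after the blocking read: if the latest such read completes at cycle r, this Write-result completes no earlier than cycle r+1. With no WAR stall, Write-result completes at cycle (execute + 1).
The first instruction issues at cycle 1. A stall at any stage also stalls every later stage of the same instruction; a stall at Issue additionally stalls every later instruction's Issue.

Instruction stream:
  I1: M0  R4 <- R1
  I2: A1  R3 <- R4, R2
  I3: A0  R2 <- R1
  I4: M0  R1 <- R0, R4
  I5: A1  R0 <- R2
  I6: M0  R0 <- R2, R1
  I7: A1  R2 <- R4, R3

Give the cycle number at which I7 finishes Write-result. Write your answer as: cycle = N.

cycle = 23

1) issue 1, read 2, done 7, write 8
2) issue 2, read 9, done 11, write 12  <RAW R4: wait I1 write@8>
3) issue 3, read 4, done 5, write 10  <WAR R2: wait I2 read@9>
4) issue 9, read 10, done 15, write 16  <struct: M0 busy until I1 writes@8>
5) issue 13, read 14, done 16, write 17  <struct: A1 busy until I2 writes@12>
6) issue 18, read 19, done 24, write 25  <WAW R0: wait I5 write@17>
7) issue 19, read 20, done 22, write 23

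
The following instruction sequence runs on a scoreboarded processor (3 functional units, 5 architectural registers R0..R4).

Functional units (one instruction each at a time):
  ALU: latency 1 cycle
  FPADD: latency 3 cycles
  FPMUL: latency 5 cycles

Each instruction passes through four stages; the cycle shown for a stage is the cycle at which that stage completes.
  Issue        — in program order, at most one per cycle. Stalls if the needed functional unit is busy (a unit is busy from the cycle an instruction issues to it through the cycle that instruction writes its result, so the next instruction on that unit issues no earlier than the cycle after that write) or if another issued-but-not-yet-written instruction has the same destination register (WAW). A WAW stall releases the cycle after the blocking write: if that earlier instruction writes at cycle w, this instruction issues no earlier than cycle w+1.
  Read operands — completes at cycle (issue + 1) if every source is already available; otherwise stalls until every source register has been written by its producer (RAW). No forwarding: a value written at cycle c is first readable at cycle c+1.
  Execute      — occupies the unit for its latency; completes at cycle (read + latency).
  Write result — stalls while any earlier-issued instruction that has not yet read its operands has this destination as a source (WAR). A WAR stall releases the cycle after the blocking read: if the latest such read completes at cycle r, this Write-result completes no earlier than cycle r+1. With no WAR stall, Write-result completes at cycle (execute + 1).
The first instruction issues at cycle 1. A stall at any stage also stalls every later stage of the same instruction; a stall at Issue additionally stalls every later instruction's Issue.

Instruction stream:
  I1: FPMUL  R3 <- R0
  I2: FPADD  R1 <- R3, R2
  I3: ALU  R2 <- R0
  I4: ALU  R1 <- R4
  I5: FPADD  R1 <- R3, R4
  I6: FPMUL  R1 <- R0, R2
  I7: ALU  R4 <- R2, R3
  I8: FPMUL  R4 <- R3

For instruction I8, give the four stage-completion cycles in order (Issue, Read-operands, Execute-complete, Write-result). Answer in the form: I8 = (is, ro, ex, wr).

t=1  I1→FPMUL
t=2  I1 RO; I2→FPADD
t=3  I3→ALU
t=4  I3 RO
t=5  I3 EX
t=7  I1 EX
t=8  I1 WR R3
t=9  I2 RO
t=10  I3 WR R2
t=12  I2 EX
t=13  I2 WR R1
t=14  I4→ALU
t=15  I4 RO
t=16  I4 EX
t=17  I4 WR R1
t=18  I5→FPADD
t=19  I5 RO
t=22  I5 EX
t=23  I5 WR R1
t=24  I6→FPMUL
t=25  I6 RO; I7→ALU
t=26  I7 RO
t=27  I7 EX
t=28  I7 WR R4
t=30  I6 EX
t=31  I6 WR R1
t=32  I8→FPMUL
t=33  I8 RO
t=38  I8 EX
t=39  I8 WR R4

I8 = (32, 33, 38, 39)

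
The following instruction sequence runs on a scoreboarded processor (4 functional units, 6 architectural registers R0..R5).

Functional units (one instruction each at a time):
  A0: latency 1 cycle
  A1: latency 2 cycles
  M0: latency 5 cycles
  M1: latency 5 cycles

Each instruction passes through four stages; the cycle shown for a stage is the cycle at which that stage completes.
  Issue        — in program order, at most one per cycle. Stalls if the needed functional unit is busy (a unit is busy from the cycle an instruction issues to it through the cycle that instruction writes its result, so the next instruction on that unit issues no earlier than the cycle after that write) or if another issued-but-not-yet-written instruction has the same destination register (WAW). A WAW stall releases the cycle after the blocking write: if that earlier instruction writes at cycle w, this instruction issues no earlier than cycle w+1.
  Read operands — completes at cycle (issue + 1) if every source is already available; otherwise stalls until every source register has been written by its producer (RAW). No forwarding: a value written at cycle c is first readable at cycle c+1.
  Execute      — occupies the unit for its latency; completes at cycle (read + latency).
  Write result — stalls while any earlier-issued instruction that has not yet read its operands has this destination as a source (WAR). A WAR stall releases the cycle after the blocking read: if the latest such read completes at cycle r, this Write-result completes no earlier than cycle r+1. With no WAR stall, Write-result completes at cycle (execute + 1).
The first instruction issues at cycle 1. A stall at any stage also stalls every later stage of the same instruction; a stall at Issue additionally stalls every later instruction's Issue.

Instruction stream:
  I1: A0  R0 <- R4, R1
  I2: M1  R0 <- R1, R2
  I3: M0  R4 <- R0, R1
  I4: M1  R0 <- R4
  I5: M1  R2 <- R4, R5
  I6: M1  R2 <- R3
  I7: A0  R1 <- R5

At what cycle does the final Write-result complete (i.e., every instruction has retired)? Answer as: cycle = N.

cycle = 42

[1] issue I1 (A0)
[2] I1 read-ops
[3] I1 finished on A0
[4] I1→R0
[5] issue I2 (M1)
[6] I2 read-ops; issue I3 (M0)
[11] I2 finished on M1
[12] I2→R0
[13] I3 read-ops; issue I4 (M1)
[18] I3 finished on M0
[19] I3→R4
[20] I4 read-ops
[25] I4 finished on M1
[26] I4→R0
[27] issue I5 (M1)
[28] I5 read-ops
[33] I5 finished on M1
[34] I5→R2
[35] issue I6 (M1)
[36] I6 read-ops; issue I7 (A0)
[37] I7 read-ops
[38] I7 finished on A0
[39] I7→R1
[41] I6 finished on M1
[42] I6→R2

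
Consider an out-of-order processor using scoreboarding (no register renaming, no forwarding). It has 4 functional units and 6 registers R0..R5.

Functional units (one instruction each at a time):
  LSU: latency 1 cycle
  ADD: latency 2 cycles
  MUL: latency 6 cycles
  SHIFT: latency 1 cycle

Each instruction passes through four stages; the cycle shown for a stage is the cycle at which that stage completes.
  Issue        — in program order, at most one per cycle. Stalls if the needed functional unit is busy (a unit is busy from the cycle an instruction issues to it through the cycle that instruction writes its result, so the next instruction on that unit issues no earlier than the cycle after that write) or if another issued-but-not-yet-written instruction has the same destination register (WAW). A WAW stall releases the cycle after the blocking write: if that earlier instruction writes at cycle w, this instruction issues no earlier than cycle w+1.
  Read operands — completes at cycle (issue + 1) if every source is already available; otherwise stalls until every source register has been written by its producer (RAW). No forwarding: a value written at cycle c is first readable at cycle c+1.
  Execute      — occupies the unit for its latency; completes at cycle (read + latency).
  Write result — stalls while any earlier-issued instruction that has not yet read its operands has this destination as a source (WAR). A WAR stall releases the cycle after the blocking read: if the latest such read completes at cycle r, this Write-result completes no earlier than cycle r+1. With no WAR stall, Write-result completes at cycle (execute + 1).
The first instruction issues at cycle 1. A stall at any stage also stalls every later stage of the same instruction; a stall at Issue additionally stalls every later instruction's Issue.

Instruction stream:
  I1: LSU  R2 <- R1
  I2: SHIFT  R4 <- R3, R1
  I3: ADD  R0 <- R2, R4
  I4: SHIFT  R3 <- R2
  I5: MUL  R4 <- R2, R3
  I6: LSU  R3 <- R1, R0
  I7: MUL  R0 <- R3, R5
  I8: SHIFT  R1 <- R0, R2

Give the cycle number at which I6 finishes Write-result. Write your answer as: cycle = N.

1) issue 1, read 2, done 3, write 4
2) issue 2, read 3, done 4, write 5
3) issue 3, read 6, done 8, write 9  <RAW R4: wait I2 write@5>
4) issue 6, read 7, done 8, write 9  <struct: SHIFT busy until I2 writes@5>
5) issue 7, read 10, done 16, write 17  <RAW R3: wait I4 write@9>
6) issue 10, read 11, done 12, write 13  <WAW R3: wait I4 write@9>
7) issue 18, read 19, done 25, write 26  <struct: MUL busy until I5 writes@17>
8) issue 19, read 27, done 28, write 29  <RAW R0: wait I7 write@26>

cycle = 13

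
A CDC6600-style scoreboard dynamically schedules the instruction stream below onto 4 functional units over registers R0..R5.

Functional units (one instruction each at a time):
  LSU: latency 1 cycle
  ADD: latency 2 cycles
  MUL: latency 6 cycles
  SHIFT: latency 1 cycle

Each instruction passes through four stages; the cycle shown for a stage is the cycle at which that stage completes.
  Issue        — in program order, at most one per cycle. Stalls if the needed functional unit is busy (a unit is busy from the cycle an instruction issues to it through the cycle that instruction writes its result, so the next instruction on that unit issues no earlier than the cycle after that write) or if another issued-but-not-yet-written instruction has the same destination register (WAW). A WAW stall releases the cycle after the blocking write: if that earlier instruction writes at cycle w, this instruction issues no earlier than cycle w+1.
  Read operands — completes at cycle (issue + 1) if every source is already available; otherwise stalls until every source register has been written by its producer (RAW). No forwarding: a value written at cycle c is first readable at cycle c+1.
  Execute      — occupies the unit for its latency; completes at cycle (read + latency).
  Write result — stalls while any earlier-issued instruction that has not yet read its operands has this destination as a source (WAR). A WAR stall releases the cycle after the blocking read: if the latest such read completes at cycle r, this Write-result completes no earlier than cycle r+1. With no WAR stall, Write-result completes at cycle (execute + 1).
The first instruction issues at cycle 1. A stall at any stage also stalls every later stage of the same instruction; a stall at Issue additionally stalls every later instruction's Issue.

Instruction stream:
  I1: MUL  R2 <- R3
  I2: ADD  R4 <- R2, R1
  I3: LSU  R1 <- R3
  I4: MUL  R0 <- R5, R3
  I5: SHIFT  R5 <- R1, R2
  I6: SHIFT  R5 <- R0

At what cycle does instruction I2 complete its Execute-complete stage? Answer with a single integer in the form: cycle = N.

cycle 1: I1 issues→MUL
cycle 2: I1 reads · I2 issues→ADD
cycle 3: I3 issues→LSU
cycle 4: I3 reads
cycle 5: I3 exec-done
cycle 8: I1 exec-done
cycle 9: I1 writes R2
cycle 10: I2 reads · I4 issues→MUL
cycle 11: I3 writes R1 · I4 reads · I5 issues→SHIFT
cycle 12: I2 exec-done · I5 reads
cycle 13: I2 writes R4 · I5 exec-done
cycle 14: I5 writes R5
cycle 15: I6 issues→SHIFT
cycle 17: I4 exec-done
cycle 18: I4 writes R0
cycle 19: I6 reads
cycle 20: I6 exec-done
cycle 21: I6 writes R5

cycle = 12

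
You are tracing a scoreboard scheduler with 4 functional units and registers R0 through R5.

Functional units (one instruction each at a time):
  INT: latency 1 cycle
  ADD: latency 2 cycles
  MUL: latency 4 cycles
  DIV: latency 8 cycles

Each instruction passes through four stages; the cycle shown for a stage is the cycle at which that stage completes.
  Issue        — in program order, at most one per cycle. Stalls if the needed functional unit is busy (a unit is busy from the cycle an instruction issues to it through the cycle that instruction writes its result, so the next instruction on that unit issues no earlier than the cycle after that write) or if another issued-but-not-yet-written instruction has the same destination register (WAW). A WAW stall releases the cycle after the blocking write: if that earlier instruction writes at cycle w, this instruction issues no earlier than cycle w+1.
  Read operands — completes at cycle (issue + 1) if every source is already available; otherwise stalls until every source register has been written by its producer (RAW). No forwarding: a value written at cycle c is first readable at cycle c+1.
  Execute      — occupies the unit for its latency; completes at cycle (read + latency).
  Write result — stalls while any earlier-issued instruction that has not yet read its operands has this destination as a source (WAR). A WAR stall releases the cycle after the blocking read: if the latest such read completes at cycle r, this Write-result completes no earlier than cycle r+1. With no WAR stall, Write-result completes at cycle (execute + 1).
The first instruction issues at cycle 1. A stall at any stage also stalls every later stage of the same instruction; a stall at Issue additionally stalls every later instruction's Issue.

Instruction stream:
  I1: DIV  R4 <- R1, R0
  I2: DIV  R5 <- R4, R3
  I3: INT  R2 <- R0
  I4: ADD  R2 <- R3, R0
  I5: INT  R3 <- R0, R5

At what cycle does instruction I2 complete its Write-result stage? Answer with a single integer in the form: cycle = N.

I1: IS=1 RO=2 EX=10 WR=11
I2: IS=12 RO=13 EX=21 WR=22  [struct: DIV busy until I1 writes@11]
I3: IS=13 RO=14 EX=15 WR=16
I4: IS=17 RO=18 EX=20 WR=21  [WAW R2: wait I3 write@16]
I5: IS=18 RO=23 EX=24 WR=25  [RAW R5: wait I2 write@22]

cycle = 22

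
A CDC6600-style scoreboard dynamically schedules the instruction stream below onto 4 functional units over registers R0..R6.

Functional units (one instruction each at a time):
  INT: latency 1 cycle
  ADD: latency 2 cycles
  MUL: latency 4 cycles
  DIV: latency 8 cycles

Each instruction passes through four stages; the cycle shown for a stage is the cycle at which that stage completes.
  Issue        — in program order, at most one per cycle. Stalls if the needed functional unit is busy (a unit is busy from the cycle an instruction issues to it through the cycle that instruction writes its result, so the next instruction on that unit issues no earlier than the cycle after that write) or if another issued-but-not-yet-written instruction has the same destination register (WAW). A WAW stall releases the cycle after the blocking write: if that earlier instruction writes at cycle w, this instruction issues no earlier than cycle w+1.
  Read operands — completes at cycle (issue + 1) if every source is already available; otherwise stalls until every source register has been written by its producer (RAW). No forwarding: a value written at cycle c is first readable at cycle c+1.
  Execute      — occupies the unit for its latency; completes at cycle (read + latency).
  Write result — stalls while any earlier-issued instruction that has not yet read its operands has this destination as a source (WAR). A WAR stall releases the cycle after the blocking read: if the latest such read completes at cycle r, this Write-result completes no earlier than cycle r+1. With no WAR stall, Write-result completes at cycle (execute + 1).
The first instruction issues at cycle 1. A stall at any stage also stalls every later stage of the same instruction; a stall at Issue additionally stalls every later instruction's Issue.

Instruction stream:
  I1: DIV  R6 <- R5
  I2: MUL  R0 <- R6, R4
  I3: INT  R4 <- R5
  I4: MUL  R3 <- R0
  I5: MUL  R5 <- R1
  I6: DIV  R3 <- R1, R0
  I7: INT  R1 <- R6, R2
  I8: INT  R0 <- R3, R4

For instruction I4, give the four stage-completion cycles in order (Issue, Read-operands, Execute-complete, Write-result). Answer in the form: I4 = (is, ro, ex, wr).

I4 = (18, 19, 23, 24)

t=1  I1 dispatched to DIV
t=2  I1 operands ready · I2 dispatched to MUL
t=3  I3 dispatched to INT
t=4  I3 operands ready
t=5  I3 complete
t=10  I1 complete
t=11  R6←I1
t=12  I2 operands ready
t=13  R4←I3
t=16  I2 complete
t=17  R0←I2
t=18  I4 dispatched to MUL
t=19  I4 operands ready
t=23  I4 complete
t=24  R3←I4
t=25  I5 dispatched to MUL
t=26  I5 operands ready · I6 dispatched to DIV
t=27  I6 operands ready · I7 dispatched to INT
t=28  I7 operands ready
t=29  I7 complete
t=30  I5 complete · R1←I7
t=31  R5←I5 · I8 dispatched to INT
t=35  I6 complete
t=36  R3←I6
t=37  I8 operands ready
t=38  I8 complete
t=39  R0←I8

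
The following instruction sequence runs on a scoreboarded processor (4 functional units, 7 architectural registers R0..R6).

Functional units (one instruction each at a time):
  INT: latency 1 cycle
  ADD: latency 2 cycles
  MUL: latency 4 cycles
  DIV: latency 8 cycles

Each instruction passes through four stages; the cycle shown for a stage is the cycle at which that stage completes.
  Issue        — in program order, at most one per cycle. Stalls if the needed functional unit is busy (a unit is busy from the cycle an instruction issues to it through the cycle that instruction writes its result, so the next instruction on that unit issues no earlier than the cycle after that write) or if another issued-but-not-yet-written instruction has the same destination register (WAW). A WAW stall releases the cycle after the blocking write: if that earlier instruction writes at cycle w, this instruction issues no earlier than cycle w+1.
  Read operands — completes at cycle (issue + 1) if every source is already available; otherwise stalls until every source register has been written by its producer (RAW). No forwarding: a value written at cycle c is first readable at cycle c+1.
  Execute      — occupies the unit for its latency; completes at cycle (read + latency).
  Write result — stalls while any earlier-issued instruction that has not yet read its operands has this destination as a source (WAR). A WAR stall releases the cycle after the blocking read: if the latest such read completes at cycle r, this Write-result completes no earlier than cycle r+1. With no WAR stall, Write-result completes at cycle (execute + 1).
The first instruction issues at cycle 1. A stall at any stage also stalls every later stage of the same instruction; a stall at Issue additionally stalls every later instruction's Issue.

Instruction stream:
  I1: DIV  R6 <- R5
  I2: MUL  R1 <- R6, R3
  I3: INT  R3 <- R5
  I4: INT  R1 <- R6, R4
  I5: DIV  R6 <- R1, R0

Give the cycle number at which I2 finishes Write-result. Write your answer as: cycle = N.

I1 -> (1, 2, 10, 11)
I2 -> (2, 12, 16, 17)  // RAW R6: wait I1 write@11
I3 -> (3, 4, 5, 13)  // WAR R3: wait I2 read@12
I4 -> (18, 19, 20, 21)  // WAW R1: wait I2 write@17
I5 -> (19, 22, 30, 31)  // RAW R1: wait I4 write@21

cycle = 17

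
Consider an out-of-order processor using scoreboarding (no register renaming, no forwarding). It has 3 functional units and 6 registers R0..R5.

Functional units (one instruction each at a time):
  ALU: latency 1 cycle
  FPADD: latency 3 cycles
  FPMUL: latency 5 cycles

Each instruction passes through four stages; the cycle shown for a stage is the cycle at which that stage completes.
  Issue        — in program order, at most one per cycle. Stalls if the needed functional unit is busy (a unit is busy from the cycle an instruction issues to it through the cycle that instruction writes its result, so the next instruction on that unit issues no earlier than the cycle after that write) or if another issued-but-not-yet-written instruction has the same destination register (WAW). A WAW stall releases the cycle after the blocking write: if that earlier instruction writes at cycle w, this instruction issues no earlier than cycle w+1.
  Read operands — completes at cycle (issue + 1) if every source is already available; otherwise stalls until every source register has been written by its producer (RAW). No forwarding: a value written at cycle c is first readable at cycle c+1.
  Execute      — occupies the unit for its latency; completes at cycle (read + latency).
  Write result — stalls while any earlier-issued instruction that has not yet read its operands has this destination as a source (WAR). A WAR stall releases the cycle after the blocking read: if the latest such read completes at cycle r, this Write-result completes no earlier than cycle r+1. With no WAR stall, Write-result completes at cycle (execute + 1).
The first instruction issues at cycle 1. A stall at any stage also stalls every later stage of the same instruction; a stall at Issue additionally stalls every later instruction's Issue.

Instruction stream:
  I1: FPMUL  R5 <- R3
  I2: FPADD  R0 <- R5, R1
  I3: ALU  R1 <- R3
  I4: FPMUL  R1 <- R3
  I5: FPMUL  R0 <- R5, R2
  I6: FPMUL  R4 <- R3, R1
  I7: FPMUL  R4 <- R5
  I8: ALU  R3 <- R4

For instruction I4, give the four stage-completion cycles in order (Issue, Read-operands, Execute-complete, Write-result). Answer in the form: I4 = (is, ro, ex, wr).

I4 = (11, 12, 17, 18)

I1  is:1  ro:2  ex:7  wr:8
I2  is:2  ro:9  ex:12  wr:13  — RAW R5: wait I1 write@8
I3  is:3  ro:4  ex:5  wr:10  — WAR R1: wait I2 read@9
I4  is:11  ro:12  ex:17  wr:18  — WAW R1: wait I3 write@10
I5  is:19  ro:20  ex:25  wr:26  — struct: FPMUL busy until I4 writes@18
I6  is:27  ro:28  ex:33  wr:34  — struct: FPMUL busy until I5 writes@26
I7  is:35  ro:36  ex:41  wr:42  — struct: FPMUL busy until I6 writes@34
I8  is:36  ro:43  ex:44  wr:45  — RAW R4: wait I7 write@42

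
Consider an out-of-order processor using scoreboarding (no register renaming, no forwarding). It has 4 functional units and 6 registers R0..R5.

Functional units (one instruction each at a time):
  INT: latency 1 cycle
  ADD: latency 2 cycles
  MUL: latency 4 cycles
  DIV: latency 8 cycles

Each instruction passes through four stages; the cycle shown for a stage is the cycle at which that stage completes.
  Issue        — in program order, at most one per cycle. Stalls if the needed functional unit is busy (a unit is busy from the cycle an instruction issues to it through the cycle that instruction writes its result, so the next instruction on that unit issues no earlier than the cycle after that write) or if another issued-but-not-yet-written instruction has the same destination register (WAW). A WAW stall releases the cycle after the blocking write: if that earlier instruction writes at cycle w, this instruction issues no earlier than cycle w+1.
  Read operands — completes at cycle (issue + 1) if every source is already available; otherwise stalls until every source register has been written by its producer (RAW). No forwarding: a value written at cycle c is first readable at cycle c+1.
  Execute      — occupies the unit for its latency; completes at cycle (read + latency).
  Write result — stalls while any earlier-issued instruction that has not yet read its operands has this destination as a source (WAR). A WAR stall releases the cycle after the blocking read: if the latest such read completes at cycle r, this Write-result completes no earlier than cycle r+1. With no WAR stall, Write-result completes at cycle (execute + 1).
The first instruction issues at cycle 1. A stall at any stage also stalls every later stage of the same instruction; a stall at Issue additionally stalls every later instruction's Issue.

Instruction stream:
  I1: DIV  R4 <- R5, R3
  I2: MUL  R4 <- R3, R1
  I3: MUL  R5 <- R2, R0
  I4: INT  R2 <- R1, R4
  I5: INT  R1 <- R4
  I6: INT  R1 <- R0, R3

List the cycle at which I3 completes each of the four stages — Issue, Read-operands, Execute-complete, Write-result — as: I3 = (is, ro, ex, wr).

t=1  I1 dispatched to DIV
t=2  I1 operands ready
t=10  I1 complete
t=11  R4←I1
t=12  I2 dispatched to MUL
t=13  I2 operands ready
t=17  I2 complete
t=18  R4←I2
t=19  I3 dispatched to MUL
t=20  I3 operands ready; I4 dispatched to INT
t=21  I4 operands ready
t=22  I4 complete
t=23  R2←I4
t=24  I3 complete; I5 dispatched to INT
t=25  R5←I3; I5 operands ready
t=26  I5 complete
t=27  R1←I5
t=28  I6 dispatched to INT
t=29  I6 operands ready
t=30  I6 complete
t=31  R1←I6

I3 = (19, 20, 24, 25)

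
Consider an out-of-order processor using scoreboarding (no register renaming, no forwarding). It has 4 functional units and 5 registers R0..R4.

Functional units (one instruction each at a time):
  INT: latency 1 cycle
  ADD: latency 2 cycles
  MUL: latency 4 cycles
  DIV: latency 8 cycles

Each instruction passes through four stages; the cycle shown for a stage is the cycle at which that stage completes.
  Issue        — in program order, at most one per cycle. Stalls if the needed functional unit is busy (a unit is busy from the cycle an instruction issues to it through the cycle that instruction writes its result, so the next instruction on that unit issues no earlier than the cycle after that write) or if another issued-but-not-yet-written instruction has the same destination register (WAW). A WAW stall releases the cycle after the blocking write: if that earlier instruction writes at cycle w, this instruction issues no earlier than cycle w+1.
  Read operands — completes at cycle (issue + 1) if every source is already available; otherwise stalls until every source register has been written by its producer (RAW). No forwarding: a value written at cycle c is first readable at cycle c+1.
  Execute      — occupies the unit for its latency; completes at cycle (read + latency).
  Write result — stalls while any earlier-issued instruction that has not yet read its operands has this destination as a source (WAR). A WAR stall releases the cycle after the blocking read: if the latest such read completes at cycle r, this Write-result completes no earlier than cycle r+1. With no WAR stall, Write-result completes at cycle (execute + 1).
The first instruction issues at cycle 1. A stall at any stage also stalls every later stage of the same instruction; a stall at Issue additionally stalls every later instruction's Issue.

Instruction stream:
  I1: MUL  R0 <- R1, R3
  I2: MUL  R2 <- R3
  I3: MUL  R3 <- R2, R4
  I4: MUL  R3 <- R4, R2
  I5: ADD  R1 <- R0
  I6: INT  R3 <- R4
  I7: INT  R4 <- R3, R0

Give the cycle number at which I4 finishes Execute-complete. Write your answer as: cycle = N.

1) issue 1, read 2, done 6, write 7
2) issue 8, read 9, done 13, write 14  <struct: MUL busy until I1 writes@7>
3) issue 15, read 16, done 20, write 21  <struct: MUL busy until I2 writes@14>
4) issue 22, read 23, done 27, write 28  <struct: MUL busy until I3 writes@21>
5) issue 23, read 24, done 26, write 27
6) issue 29, read 30, done 31, write 32  <WAW R3: wait I4 write@28>
7) issue 33, read 34, done 35, write 36  <struct: INT busy until I6 writes@32>

cycle = 27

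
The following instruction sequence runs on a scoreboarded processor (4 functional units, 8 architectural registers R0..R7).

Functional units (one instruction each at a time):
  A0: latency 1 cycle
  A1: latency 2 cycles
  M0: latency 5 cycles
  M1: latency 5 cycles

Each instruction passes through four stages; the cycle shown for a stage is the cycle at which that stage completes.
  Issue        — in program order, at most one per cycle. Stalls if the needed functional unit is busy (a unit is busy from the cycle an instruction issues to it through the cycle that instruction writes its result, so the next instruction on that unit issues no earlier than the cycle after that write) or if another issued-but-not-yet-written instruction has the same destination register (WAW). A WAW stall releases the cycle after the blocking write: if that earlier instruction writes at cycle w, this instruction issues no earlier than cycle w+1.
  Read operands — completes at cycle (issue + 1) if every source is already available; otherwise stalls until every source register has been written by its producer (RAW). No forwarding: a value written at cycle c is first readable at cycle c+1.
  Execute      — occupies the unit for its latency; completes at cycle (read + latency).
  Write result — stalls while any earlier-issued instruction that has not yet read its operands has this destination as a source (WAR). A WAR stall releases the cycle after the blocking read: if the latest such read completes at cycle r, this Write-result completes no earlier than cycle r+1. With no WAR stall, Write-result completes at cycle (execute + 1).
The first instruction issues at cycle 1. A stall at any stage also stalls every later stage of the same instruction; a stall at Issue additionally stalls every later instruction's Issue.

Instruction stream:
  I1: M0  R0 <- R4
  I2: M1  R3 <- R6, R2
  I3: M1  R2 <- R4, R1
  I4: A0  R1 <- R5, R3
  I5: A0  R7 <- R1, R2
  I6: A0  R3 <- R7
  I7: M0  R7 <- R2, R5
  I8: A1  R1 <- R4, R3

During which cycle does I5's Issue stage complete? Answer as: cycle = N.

cycle = 15

I1  is:1  ro:2  ex:7  wr:8
I2  is:2  ro:3  ex:8  wr:9
I3  is:10  ro:11  ex:16  wr:17  — struct: M1 busy until I2 writes@9
I4  is:11  ro:12  ex:13  wr:14
I5  is:15  ro:18  ex:19  wr:20  — struct: A0 busy until I4 writes@14, RAW R2: wait I3 write@17
I6  is:21  ro:22  ex:23  wr:24  — struct: A0 busy until I5 writes@20
I7  is:22  ro:23  ex:28  wr:29
I8  is:23  ro:25  ex:27  wr:28  — RAW R3: wait I6 write@24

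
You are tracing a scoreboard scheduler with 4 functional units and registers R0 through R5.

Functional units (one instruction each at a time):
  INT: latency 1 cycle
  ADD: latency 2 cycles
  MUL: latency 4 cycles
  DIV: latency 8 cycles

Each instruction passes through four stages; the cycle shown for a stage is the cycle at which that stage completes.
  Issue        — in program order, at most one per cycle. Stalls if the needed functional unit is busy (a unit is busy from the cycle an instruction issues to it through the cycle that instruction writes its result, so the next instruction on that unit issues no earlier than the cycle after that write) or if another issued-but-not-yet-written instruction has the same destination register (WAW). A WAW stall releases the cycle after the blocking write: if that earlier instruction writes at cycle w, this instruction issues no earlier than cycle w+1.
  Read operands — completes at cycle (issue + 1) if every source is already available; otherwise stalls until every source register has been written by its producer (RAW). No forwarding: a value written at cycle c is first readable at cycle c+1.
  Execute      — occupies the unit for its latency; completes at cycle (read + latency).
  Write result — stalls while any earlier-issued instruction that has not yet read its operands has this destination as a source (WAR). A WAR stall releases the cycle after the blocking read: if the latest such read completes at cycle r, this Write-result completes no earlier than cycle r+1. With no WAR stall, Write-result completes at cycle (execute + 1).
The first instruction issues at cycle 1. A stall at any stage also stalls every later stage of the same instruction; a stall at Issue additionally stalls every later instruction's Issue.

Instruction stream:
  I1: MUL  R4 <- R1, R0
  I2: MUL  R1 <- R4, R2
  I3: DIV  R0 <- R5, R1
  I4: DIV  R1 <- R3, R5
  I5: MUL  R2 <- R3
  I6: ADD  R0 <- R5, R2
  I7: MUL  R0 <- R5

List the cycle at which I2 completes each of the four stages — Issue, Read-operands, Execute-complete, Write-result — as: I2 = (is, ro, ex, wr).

I2 = (8, 9, 13, 14)

I1  is:1  ro:2  ex:6  wr:7
I2  is:8  ro:9  ex:13  wr:14  — struct: MUL busy until I1 writes@7
I3  is:9  ro:15  ex:23  wr:24  — RAW R1: wait I2 write@14
I4  is:25  ro:26  ex:34  wr:35  — struct: DIV busy until I3 writes@24
I5  is:26  ro:27  ex:31  wr:32
I6  is:27  ro:33  ex:35  wr:36  — RAW R2: wait I5 write@32
I7  is:37  ro:38  ex:42  wr:43  — WAW R0: wait I6 write@36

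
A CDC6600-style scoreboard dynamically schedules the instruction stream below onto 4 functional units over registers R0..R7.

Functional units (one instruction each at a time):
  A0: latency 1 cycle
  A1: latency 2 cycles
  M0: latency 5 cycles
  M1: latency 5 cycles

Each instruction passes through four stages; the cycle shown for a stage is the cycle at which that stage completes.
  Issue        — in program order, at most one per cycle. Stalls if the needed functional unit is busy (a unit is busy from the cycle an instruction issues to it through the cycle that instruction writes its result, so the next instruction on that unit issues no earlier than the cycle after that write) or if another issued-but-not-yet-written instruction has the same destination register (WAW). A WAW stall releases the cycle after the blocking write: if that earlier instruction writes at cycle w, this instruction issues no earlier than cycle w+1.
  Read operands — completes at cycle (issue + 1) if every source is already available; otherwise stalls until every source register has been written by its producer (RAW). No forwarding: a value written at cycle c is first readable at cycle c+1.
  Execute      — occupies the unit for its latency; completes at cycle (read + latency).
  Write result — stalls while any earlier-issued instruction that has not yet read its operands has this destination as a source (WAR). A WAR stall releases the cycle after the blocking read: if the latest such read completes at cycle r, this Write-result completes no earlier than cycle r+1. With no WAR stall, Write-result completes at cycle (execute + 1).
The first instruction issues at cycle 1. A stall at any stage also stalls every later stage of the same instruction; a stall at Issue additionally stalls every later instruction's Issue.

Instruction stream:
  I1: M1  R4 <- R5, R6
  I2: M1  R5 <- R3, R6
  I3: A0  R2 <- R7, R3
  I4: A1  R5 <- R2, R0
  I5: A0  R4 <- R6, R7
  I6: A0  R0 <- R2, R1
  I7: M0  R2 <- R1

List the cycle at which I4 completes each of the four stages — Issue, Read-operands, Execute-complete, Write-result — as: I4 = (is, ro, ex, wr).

  I1 | 1 | 2 | 7 | 8
  I2 | 9 | 10 | 15 | 16   struct: M1 busy until I1 writes@8
  I3 | 10 | 11 | 12 | 13
  I4 | 17 | 18 | 20 | 21   WAW R5: wait I2 write@16
  I5 | 18 | 19 | 20 | 21
  I6 | 22 | 23 | 24 | 25   struct: A0 busy until I5 writes@21
  I7 | 23 | 24 | 29 | 30

I4 = (17, 18, 20, 21)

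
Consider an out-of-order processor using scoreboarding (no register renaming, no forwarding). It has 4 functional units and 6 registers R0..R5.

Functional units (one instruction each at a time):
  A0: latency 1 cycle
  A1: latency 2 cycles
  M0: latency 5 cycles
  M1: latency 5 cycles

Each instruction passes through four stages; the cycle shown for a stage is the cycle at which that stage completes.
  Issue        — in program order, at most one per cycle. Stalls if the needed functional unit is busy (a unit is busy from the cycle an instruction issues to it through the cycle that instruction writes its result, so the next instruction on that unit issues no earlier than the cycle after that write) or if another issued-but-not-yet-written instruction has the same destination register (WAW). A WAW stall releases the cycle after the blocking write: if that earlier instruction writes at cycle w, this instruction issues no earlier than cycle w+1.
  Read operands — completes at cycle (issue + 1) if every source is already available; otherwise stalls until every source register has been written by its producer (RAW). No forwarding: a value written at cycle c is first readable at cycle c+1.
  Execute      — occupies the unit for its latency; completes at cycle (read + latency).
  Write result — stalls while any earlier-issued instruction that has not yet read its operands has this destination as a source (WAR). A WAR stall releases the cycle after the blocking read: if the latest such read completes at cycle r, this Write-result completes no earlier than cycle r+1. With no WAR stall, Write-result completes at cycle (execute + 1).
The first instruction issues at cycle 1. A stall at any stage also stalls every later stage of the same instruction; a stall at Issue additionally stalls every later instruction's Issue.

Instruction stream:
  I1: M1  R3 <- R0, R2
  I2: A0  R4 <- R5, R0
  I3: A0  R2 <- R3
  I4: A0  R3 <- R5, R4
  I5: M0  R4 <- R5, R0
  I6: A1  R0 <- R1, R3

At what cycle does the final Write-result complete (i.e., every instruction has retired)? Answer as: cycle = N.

cycle = 20

[1] I1 dispatched to M1
[2] I1 operands ready, I2 dispatched to A0
[3] I2 operands ready
[4] I2 complete
[5] R4←I2
[6] I3 dispatched to A0
[7] I1 complete
[8] R3←I1
[9] I3 operands ready
[10] I3 complete
[11] R2←I3
[12] I4 dispatched to A0
[13] I4 operands ready, I5 dispatched to M0
[14] I4 complete, I5 operands ready, I6 dispatched to A1
[15] R3←I4
[16] I6 operands ready
[18] I6 complete
[19] I5 complete, R0←I6
[20] R4←I5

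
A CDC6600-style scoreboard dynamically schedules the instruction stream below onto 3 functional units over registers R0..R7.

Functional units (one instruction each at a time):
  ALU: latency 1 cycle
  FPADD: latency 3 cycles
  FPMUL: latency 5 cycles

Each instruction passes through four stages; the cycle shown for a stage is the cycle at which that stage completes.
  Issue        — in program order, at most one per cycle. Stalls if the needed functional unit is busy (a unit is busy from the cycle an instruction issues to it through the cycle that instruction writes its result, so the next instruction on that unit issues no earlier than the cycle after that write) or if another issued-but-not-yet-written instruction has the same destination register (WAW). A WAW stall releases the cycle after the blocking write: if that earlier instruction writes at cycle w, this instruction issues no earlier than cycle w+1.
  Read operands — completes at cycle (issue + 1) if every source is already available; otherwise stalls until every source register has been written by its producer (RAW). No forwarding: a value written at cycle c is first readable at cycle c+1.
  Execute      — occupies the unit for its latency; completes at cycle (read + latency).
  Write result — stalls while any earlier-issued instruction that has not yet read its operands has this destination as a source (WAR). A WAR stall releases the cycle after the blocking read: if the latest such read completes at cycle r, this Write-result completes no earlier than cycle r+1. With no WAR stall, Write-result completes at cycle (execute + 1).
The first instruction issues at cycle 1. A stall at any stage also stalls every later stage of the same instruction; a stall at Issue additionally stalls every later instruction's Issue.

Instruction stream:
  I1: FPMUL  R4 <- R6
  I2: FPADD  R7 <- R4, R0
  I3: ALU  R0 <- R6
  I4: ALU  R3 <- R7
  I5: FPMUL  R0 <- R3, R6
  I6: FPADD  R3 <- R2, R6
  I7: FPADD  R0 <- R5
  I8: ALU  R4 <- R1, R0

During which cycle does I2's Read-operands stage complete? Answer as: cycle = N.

cycle = 9

  I1 | 1 | 2 | 7 | 8
  I2 | 2 | 9 | 12 | 13   RAW R4: wait I1 write@8
  I3 | 3 | 4 | 5 | 10   WAR R0: wait I2 read@9
  I4 | 11 | 14 | 15 | 16   struct: ALU busy until I3 writes@10 · RAW R7: wait I2 write@13
  I5 | 12 | 17 | 22 | 23   RAW R3: wait I4 write@16
  I6 | 17 | 18 | 21 | 22   WAW R3: wait I4 write@16
  I7 | 24 | 25 | 28 | 29   WAW R0: wait I5 write@23
  I8 | 25 | 30 | 31 | 32   RAW R0: wait I7 write@29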